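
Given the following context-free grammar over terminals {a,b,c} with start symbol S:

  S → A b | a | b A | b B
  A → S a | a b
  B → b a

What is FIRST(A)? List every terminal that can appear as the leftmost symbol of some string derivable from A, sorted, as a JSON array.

FIRST iteration:
[1]
  A via A→a b: +{a}
  B via B→b a: +{b}
  S via S→A b: +{a}
  S via S→b A: +{b}
  FIRST[S]={a,b}  FIRST[A]={a}  FIRST[B]={b}
[2]
  A via A→S a: +{b}
  FIRST[S]={a,b}  FIRST[A]={a,b}  FIRST[B]={b}
[3] (stable)
  FIRST[S]={a,b}  FIRST[A]={a,b}  FIRST[B]={b}

FIRST(A) = ["a", "b"]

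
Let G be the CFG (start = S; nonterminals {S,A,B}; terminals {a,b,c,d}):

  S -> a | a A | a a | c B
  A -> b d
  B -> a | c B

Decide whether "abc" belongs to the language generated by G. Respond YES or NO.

Convert to CNF:
  S -> T2 B | T3 A | T3 T3 | a
  A -> T0 T1
  B -> T2 B | a
  T0 -> b
  T1 -> d
  T2 -> c
  T3 -> a

Fill CYK table bottom-up:
  cell(0,0) a: {B,S,T3}  orig:{B,S}
  cell(1,1) b: {T0}  orig:{}
  cell(2,2) c: {T2}  orig:{}
  cell(0,1) ab: ∅
  cell(1,2) bc: ∅
  cell(0,2) abc: ∅

S ∉ T[0,2] ⇒ NO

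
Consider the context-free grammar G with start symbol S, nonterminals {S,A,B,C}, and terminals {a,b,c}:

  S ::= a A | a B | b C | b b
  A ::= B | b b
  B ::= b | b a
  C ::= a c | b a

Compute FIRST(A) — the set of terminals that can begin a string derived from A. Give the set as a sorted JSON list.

FIRST iteration:
pass 1:
  A via A→b b: +{b}
  B via B→b: +{b}
  C via C→a c: +{a}
  C via C→b a: +{b}
  S via S→a A: +{a}
  S via S→b C: +{b}
  FIRST(S)={a,b}  FIRST(A)={b}  FIRST(B)={b}  FIRST(C)={a,b}
pass 2: (stable)
  FIRST(S)={a,b}  FIRST(A)={b}  FIRST(B)={b}  FIRST(C)={a,b}

FIRST(A) = ["b"]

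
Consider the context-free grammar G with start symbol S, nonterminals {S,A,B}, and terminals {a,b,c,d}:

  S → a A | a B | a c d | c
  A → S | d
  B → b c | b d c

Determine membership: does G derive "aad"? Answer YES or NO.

CNF form of G:
  S -> T0 A | T0 B | T0 X6 | c
  A -> T0 A | T0 B | T0 X4 | c | d
  B -> T3 T1 | T3 X5
  T0 -> a
  T1 -> c
  T2 -> d
  T3 -> b
  X4 -> T1 T2
  X5 -> T2 T1
  X6 -> T1 T2

CYK fill:
  [0..0]={T0}  "a"  orig:{}
  [1..1]={T0}  "a"  orig:{}
  [2..2]={A,T2}  "d"  orig:{A}
  [0..1]=∅  "aa"
  [1..2]={A,S}  "ad"
  [0..2]={A,S}  "aad"

S ∈ T[0,2] ⇒ YES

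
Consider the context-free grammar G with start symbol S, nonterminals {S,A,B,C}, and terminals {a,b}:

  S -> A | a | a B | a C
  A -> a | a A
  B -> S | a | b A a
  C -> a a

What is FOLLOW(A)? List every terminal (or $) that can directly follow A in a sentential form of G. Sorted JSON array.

FIRST sets, iterate to fixpoint:
round 1:
  A via A→a: +{a}
  B via B→a: +{a}
  B via B→b A a: +{b}
  C via C→a a: +{a}
  S via S→A: +{a}
  S: {a}  A: {a}  B: {a,b}  C: {a}
round 2: (stable)
  S: {a}  A: {a}  B: {a,b}  C: {a}

Compute FOLLOW by fixpoint:
FOLLOW(S) := {$}
round 1:
  B→b A a: FOLLOW(A) ⊇ FIRST(a) = {a}; new: +{a}
  S→A: FOLLOW(A) ⊇ FOLLOW(S) ⊇ {$}; new: +{$}
  S→a B: FOLLOW(B) ⊇ FOLLOW(S) ⊇ {$}; new: +{$}
  S→a C: FOLLOW(C) ⊇ FOLLOW(S) ⊇ {$}; new: +{$}
  FOLLOW(S)={$}  FOLLOW(A)={$,a}  FOLLOW(B)={$}  FOLLOW(C)={$}
round 2: — fixpoint
  FOLLOW(S)={$}  FOLLOW(A)={$,a}  FOLLOW(B)={$}  FOLLOW(C)={$}

FOLLOW(A) = ["$", "a"]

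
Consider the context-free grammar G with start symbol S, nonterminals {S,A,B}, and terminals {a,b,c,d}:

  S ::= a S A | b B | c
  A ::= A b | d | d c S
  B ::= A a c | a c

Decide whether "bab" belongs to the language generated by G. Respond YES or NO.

Convert to CNF:
  S -> T0 B | T3 X6 | c
  A -> A T0 | T1 X4 | d
  B -> A X5 | T3 T2
  T0 -> b
  T1 -> d
  T2 -> c
  T3 -> a
  X4 -> T2 S
  X5 -> T3 T2
  X6 -> S A

Fill CYK table bottom-up:
  cell(0,0) b: {T0}  orig:{}
  cell(1,1) a: {T3}  orig:{}
  cell(2,2) b: {T0}  orig:{}
  cell(0,1) ba: ∅
  cell(1,2) ab: ∅
  cell(0,2) bab: ∅

S ∉ T[0,2] ⇒ NO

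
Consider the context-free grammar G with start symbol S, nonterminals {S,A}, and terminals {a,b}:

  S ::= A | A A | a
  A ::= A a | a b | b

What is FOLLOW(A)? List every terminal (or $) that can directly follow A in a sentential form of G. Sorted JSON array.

FIRST iteration:
iter 1:
  A via A→a b: +{a}
  A via A→b: +{b}
  S via S→A: +{a,b}
  FIRST(S)={a,b}  FIRST(A)={a,b}
iter 2: done
  FIRST(S)={a,b}  FIRST(A)={a,b}

FOLLOW sets:
FOLLOW(S) := {$}
iter 1:
  A→A a: FOLLOW(A) ⊇ FIRST(a) = {a}; new: +{a}
  S→A: FOLLOW(A) ⊇ FOLLOW(S) ⊇ {$}; new: +{$}
  S→A A: FOLLOW(A) ⊇ FIRST(A) = {a,b}; new: +{b}
  FOLLOW(S)={$}  FOLLOW(A)={$,a,b}
iter 2: (no change)
  FOLLOW(S)={$}  FOLLOW(A)={$,a,b}

FOLLOW(A) = ["$", "a", "b"]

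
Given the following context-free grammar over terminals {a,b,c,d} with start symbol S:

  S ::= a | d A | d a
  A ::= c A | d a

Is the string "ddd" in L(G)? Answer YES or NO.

CNF form of G:
  S -> T1 A | T1 T2 | a
  A -> T0 A | T1 T2
  T0 -> c
  T1 -> d
  T2 -> a

Fill CYK table bottom-up:
  T[0,0] 'd' = {T1}  orig:{}
  T[1,1] 'd' = {T1}  orig:{}
  T[2,2] 'd' = {T1}  orig:{}
  T[0,1] 'dd' = ∅
  T[1,2] 'dd' = ∅
  T[0,2] 'ddd' = ∅

S ∉ T[0,2] ⇒ NO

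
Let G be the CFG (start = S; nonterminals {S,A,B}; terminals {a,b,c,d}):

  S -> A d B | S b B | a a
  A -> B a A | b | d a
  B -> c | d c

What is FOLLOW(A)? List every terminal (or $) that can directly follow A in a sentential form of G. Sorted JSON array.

FIRST iteration:
round 1:
  A via A→b: +{b}
  A via A→d a: +{d}
  B via B→c: +{c}
  B via B→d c: +{d}
  S via S→A d B: +{b,d}
  S via S→a a: +{a}
  FIRST[S]={a,b,d}  FIRST[A]={b,d}  FIRST[B]={c,d}
round 2:
  A via A→B a A: +{c}
  S via S→A d B: +{c}
  FIRST[S]={a,b,c,d}  FIRST[A]={b,c,d}  FIRST[B]={c,d}
round 3: — fixpoint
  FIRST[S]={a,b,c,d}  FIRST[A]={b,c,d}  FIRST[B]={c,d}

FOLLOW sets:
FOLLOW(S) := {$}
round 1:
  A→B a A: FOLLOW(B) ⊇ FIRST(a) = {a}; new: +{a}
  S→A d B: FOLLOW(A) ⊇ FIRST(d) = {d}; new: +{d}
  S→A d B: FOLLOW(B) ⊇ FOLLOW(S) ⊇ {$}; new: +{$}
  S→S b B: FOLLOW(S) ⊇ FIRST(b) = {b}; new: +{b}
  S→S b B: FOLLOW(B) ⊇ FOLLOW(S) ⊇ {$,b}; new: +{b}
  FOLLOW(S)={$,b}  FOLLOW(A)={d}  FOLLOW(B)={$,a,b}
round 2: — fixpoint
  FOLLOW(S)={$,b}  FOLLOW(A)={d}  FOLLOW(B)={$,a,b}

FOLLOW(A) = ["d"]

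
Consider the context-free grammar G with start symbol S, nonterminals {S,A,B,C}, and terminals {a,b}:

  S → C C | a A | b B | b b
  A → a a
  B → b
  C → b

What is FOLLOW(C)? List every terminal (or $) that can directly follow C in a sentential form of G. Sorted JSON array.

FIRST sets, iterate to fixpoint:
iter 1:
  A via A→a a: +{a}
  B via B→b: +{b}
  C via C→b: +{b}
  S via S→C C: +{b}
  S via S→a A: +{a}
  FIRST(S)={a,b}  FIRST(A)={a}  FIRST(B)={b}  FIRST(C)={b}
iter 2: done
  FIRST(S)={a,b}  FIRST(A)={a}  FIRST(B)={b}  FIRST(C)={b}

FOLLOW sets:
FOLLOW(S) := {$}
pass 1:
  S→C C: FOLLOW(C) ⊇ FIRST(C) = {b}; new: +{b}
  S→C C: FOLLOW(C) ⊇ FOLLOW(S) ⊇ {$}; new: +{$}
  S→a A: FOLLOW(A) ⊇ FOLLOW(S) ⊇ {$}; new: +{$}
  S→b B: FOLLOW(B) ⊇ FOLLOW(S) ⊇ {$}; new: +{$}
  FOLLOW(S)={$}  FOLLOW(A)={$}  FOLLOW(B)={$}  FOLLOW(C)={$,b}
pass 2: (no change)
  FOLLOW(S)={$}  FOLLOW(A)={$}  FOLLOW(B)={$}  FOLLOW(C)={$,b}

FOLLOW(C) = ["$", "b"]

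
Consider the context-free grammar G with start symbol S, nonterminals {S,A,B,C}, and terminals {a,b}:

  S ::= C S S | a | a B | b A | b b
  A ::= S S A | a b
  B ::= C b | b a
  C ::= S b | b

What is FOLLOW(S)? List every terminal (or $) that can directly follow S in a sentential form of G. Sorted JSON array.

FIRST iteration:
iter 1:
  A via A→a b: +{a}
  B via B→b a: +{b}
  C via C→b: +{b}
  S via S→C S S: +{b}
  S via S→a: +{a}
  S: {a,b}  A: {a}  B: {b}  C: {b}
iter 2:
  A via A→S S A: +{b}
  C via C→S b: +{a}
  S: {a,b}  A: {a,b}  B: {b}  C: {a,b}
iter 3:
  B via B→C b: +{a}
  S: {a,b}  A: {a,b}  B: {a,b}  C: {a,b}
iter 4: (stable)
  S: {a,b}  A: {a,b}  B: {a,b}  C: {a,b}

Compute FOLLOW by fixpoint:
FOLLOW(S) := {$}
pass 1:
  A→S S A: FOLLOW(S) ⊇ FIRST(S) = {a,b}; new: +{a,b}
  B→C b: FOLLOW(C) ⊇ FIRST(b) = {b}; new: +{b}
  S→C S S: FOLLOW(C) ⊇ FIRST(S) = {a,b}; new: +{a}
  S→a B: FOLLOW(B) ⊇ FOLLOW(S) ⊇ {$,a,b}; new: +{$,a,b}
  S→b A: FOLLOW(A) ⊇ FOLLOW(S) ⊇ {$,a,b}; new: +{$,a,b}
  S: {$,a,b}  A: {$,a,b}  B: {$,a,b}  C: {a,b}
pass 2: (stable)
  S: {$,a,b}  A: {$,a,b}  B: {$,a,b}  C: {a,b}

FOLLOW(S) = ["$", "a", "b"]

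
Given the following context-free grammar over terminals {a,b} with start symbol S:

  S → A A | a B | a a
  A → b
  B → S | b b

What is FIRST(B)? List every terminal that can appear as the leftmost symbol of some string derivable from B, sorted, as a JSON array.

Compute FIRST by fixpoint:
[1]
  A via A→b: +{b}
  B via B→b b: +{b}
  S via S→A A: +{b}
  S via S→a B: +{a}
  S: {a,b}  A: {b}  B: {b}
[2]
  B via B→S: +{a}
  S: {a,b}  A: {b}  B: {a,b}
[3] (stable)
  S: {a,b}  A: {b}  B: {a,b}

FIRST(B) = ["a", "b"]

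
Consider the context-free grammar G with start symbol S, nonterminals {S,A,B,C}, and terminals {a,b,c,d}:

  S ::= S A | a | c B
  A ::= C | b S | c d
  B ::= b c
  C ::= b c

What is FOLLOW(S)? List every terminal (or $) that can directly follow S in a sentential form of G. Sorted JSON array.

FIRST iteration:
round 1:
  A via A→b S: +{b}
  A via A→c d: +{c}
  B via B→b c: +{b}
  C via C→b c: +{b}
  S via S→a: +{a}
  S via S→c B: +{c}
  FIRST(S)={a,c}  FIRST(A)={b,c}  FIRST(B)={b}  FIRST(C)={b}
round 2: — fixpoint
  FIRST(S)={a,c}  FIRST(A)={b,c}  FIRST(B)={b}  FIRST(C)={b}

FOLLOW sets:
FOLLOW(S) := {$}
[1]
  S→S A: FOLLOW(S) ⊇ FIRST(A) = {b,c}; new: +{b,c}
  S→S A: FOLLOW(A) ⊇ FOLLOW(S) ⊇ {$,b,c}; new: +{$,b,c}
  S→c B: FOLLOW(B) ⊇ FOLLOW(S) ⊇ {$,b,c}; new: +{$,b,c}
  S: {$,b,c}  A: {$,b,c}  B: {$,b,c}  C: {}
[2]
  A→C: FOLLOW(C) ⊇ FOLLOW(A) ⊇ {$,b,c}; new: +{$,b,c}
  S: {$,b,c}  A: {$,b,c}  B: {$,b,c}  C: {$,b,c}
[3] — fixpoint
  S: {$,b,c}  A: {$,b,c}  B: {$,b,c}  C: {$,b,c}

FOLLOW(S) = ["$", "b", "c"]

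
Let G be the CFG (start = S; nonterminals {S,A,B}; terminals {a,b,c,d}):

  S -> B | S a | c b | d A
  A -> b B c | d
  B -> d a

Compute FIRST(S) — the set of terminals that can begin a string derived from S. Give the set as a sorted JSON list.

FIRST iteration:
round 1:
  A via A→b B c: +{b}
  A via A→d: +{d}
  B via B→d a: +{d}
  S via S→B: +{d}
  S via S→c b: +{c}
  FIRST[S]={c,d}  FIRST[A]={b,d}  FIRST[B]={d}
round 2: (no change)
  FIRST[S]={c,d}  FIRST[A]={b,d}  FIRST[B]={d}

FIRST(S) = ["c", "d"]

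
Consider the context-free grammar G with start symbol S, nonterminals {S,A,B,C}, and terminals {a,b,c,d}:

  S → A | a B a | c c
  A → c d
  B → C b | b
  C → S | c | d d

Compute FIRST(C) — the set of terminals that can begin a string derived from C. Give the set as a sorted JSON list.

Compute FIRST by fixpoint:
iter 1:
  A via A→c d: +{c}
  B via B→b: +{b}
  C via C→c: +{c}
  C via C→d d: +{d}
  S via S→A: +{c}
  S via S→a B a: +{a}
  S: {a,c}  A: {c}  B: {b}  C: {c,d}
iter 2:
  B via B→C b: +{c,d}
  C via C→S: +{a}
  S: {a,c}  A: {c}  B: {b,c,d}  C: {a,c,d}
iter 3:
  B via B→C b: +{a}
  S: {a,c}  A: {c}  B: {a,b,c,d}  C: {a,c,d}
iter 4: — fixpoint
  S: {a,c}  A: {c}  B: {a,b,c,d}  C: {a,c,d}

FIRST(C) = ["a", "c", "d"]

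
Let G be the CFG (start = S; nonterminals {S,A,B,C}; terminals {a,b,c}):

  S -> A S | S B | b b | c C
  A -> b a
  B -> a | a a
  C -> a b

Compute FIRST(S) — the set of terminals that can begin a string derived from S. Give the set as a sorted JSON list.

FIRST sets, iterate to fixpoint:
round 1:
  A via A→b a: +{b}
  B via B→a: +{a}
  C via C→a b: +{a}
  S via S→A S: +{b}
  S via S→c C: +{c}
  S: {b,c}  A: {b}  B: {a}  C: {a}
round 2: done
  S: {b,c}  A: {b}  B: {a}  C: {a}

FIRST(S) = ["b", "c"]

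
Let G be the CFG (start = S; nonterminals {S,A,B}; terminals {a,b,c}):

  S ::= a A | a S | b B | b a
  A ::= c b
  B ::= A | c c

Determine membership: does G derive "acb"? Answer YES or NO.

CNF form of G:
  S -> T1 B | T1 T2 | T2 A | T2 S
  A -> T0 T1
  B -> T0 T0 | T0 T1
  T0 -> c
  T1 -> b
  T2 -> a

CYK fill:
  cell(0,0) a: {T2}  orig:{}
  cell(1,1) c: {T0}  orig:{}
  cell(2,2) b: {T1}  orig:{}
  cell(0,1) ac: ∅
  cell(1,2) cb: {A,B}
  cell(0,2) acb: {S}

S ∈ T[0,2] ⇒ YES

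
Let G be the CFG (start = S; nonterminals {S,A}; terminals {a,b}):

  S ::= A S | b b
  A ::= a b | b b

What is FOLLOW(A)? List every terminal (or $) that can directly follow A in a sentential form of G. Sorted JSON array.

Compute FIRST by fixpoint:
iter 1:
  A via A→a b: +{a}
  A via A→b b: +{b}
  S via S→A S: +{a,b}
  S: {a,b}  A: {a,b}
iter 2: — fixpoint
  S: {a,b}  A: {a,b}

FOLLOW sets:
FOLLOW(S) := {$}
round 1:
  S→A S: FOLLOW(A) ⊇ FIRST(S) = {a,b}; new: +{a,b}
  FOLLOW(S)={$}  FOLLOW(A)={a,b}
round 2: — fixpoint
  FOLLOW(S)={$}  FOLLOW(A)={a,b}

FOLLOW(A) = ["a", "b"]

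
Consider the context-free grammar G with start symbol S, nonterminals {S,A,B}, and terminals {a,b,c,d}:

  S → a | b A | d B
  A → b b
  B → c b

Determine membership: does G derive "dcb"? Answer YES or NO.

CNF form of G:
  S -> T0 A | T2 B | a
  A -> T0 T0
  B -> T1 T0
  T0 -> b
  T1 -> c
  T2 -> d

CYK fill:
  T[0,0] 'd' = {T2}  orig:{}
  T[1,1] 'c' = {T1}  orig:{}
  T[2,2] 'b' = {T0}  orig:{}
  T[0,1] 'dc' = ∅
  T[1,2] 'cb' = {B}
  T[0,2] 'dcb' = {S}

S ∈ T[0,2] ⇒ YES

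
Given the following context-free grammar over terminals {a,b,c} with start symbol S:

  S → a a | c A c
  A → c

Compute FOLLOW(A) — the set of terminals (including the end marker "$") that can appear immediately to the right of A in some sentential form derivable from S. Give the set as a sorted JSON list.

Compute FIRST by fixpoint:
pass 1:
  A via A→c: +{c}
  S via S→a a: +{a}
  S via S→c A c: +{c}
  FIRST[S]={a,c}  FIRST[A]={c}
pass 2: (stable)
  FIRST[S]={a,c}  FIRST[A]={c}

FOLLOW iteration:
FOLLOW(S) := {$}
iter 1:
  S→c A c: FOLLOW(A) ⊇ FIRST(c) = {c}; new: +{c}
  FOLLOW(S)={$}  FOLLOW(A)={c}
iter 2: — fixpoint
  FOLLOW(S)={$}  FOLLOW(A)={c}

FOLLOW(A) = ["c"]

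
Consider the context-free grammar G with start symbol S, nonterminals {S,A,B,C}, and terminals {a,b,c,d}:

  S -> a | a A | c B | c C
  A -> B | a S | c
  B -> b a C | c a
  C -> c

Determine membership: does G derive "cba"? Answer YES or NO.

CNF form of G:
  S -> T0 A | T2 B | T2 C | a
  A -> T0 S | T1 X3 | T2 T0 | c
  B -> T1 X4 | T2 T0
  C -> c
  T0 -> a
  T1 -> b
  T2 -> c
  X3 -> T0 C
  X4 -> T0 C

Fill CYK table bottom-up:
  [0..0]={A,C,T2}  "c"  orig:{A,C}
  [1..1]={T1}  "b"  orig:{}
  [2..2]={S,T0}  "a"  orig:{S}
  [0..1]=∅  "cb"
  [1..2]=∅  "ba"
  [0..2]=∅  "cba"

S ∉ T[0,2] ⇒ NO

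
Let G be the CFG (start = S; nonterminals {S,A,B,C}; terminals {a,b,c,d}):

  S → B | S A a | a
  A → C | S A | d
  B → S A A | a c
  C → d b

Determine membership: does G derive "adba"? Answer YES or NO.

CNF form of G:
  S -> S X5 | S X6 | T2 T3 | a
  A -> S A | T0 T1 | d
  B -> S X4 | T2 T3
  C -> T0 T1
  T0 -> d
  T1 -> b
  T2 -> a
  T3 -> c
  X4 -> A A
  X5 -> A A
  X6 -> A T2

CYK fill:
  cell(0,0) a: {S,T2}  orig:{S}
  cell(1,1) d: {A,T0}  orig:{A}
  cell(2,2) b: {T1}  orig:{}
  cell(3,3) a: {S,T2}  orig:{S}
  cell(0,1) ad: {A}
  cell(1,2) db: {A,C}
  cell(2,3) ba: ∅
  cell(0,2) adb: {A}
  cell(1,3) dba: {X6}  orig:{}
  cell(0,3) adba: {S,X6}  orig:{S}

S ∈ T[0,3] ⇒ YES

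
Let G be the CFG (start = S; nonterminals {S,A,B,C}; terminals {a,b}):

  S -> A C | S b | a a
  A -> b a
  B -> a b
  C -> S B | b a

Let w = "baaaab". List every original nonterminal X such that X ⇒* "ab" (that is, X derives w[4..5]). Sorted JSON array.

CNF form of G:
  S -> A C | S T0 | T1 T1
  A -> T0 T1
  B -> T1 T0
  C -> S B | T0 T1
  T0 -> b
  T1 -> a

Fill CYK table bottom-up, restricted to cells inside w[4..5]:
  T[4,4] 'a' = {T1}  orig:{}
  T[5,5] 'b' = {T0}  orig:{}
  T[4,5] 'ab' = {B}

Original NTs in T[4,5] deriving "ab": ["B"]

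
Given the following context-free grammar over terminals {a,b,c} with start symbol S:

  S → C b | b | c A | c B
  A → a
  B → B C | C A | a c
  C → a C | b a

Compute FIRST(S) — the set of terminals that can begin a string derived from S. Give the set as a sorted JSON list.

FIRST sets, iterate to fixpoint:
iter 1:
  A via A→a: +{a}
  B via B→a c: +{a}
  C via C→a C: +{a}
  C via C→b a: +{b}
  S via S→C b: +{a,b}
  S via S→c A: +{c}
  S: {a,b,c}  A: {a}  B: {a}  C: {a,b}
iter 2:
  B via B→C A: +{b}
  S: {a,b,c}  A: {a}  B: {a,b}  C: {a,b}
iter 3: (stable)
  S: {a,b,c}  A: {a}  B: {a,b}  C: {a,b}

FIRST(S) = ["a", "b", "c"]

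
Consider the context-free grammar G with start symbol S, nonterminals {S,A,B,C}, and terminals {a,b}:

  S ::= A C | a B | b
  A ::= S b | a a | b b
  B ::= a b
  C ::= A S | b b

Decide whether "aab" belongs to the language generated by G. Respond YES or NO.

Convert to CNF:
  S -> A C | T1 B | b
  A -> S T0 | T0 T0 | T1 T1
  B -> T1 T0
  C -> A S | T0 T0
  T0 -> b
  T1 -> a

CYK fill:
  T[0,0] 'a' = {T1}  orig:{}
  T[1,1] 'a' = {T1}  orig:{}
  T[2,2] 'b' = {S,T0}  orig:{S}
  T[0,1] 'aa' = {A}
  T[1,2] 'ab' = {B}
  T[0,2] 'aab' = {C,S}

S ∈ T[0,2] ⇒ YES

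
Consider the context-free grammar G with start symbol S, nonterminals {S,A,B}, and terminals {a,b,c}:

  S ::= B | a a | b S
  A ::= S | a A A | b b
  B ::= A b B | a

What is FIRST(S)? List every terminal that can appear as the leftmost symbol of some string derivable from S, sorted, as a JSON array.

FIRST sets, iterate to fixpoint:
iter 1:
  A via A→a A A: +{a}
  A via A→b b: +{b}
  B via B→A b B: +{a,b}
  S via S→B: +{a,b}
  FIRST[S]={a,b}  FIRST[A]={a,b}  FIRST[B]={a,b}
iter 2: (no change)
  FIRST[S]={a,b}  FIRST[A]={a,b}  FIRST[B]={a,b}

FIRST(S) = ["a", "b"]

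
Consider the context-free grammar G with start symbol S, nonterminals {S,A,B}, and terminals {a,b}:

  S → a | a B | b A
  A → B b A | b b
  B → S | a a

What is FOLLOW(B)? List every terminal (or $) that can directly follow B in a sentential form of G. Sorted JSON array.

FIRST iteration:
round 1:
  A via A→b b: +{b}
  B via B→a a: +{a}
  S via S→a: +{a}
  S via S→b A: +{b}
  FIRST(S)={a,b}  FIRST(A)={b}  FIRST(B)={a}
round 2:
  A via A→B b A: +{a}
  B via B→S: +{b}
  FIRST(S)={a,b}  FIRST(A)={a,b}  FIRST(B)={a,b}
round 3: — fixpoint
  FIRST(S)={a,b}  FIRST(A)={a,b}  FIRST(B)={a,b}

Compute FOLLOW by fixpoint:
initialize: $ ∈ FOLLOW(S)
round 1:
  A→B b A: FOLLOW(B) ⊇ FIRST(b) = {b}; new: +{b}
  B→S: FOLLOW(S) ⊇ FOLLOW(B) ⊇ {b}; new: +{b}
  S→a B: FOLLOW(B) ⊇ FOLLOW(S) ⊇ {$,b}; new: +{$}
  S→b A: FOLLOW(A) ⊇ FOLLOW(S) ⊇ {$,b}; new: +{$,b}
  FOLLOW[S]={$,b}  FOLLOW[A]={$,b}  FOLLOW[B]={$,b}
round 2: (stable)
  FOLLOW[S]={$,b}  FOLLOW[A]={$,b}  FOLLOW[B]={$,b}

FOLLOW(B) = ["$", "b"]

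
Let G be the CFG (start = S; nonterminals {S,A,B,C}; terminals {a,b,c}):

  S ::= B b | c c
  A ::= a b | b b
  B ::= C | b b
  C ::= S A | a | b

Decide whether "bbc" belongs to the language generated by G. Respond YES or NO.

Convert to CNF:
  S -> B T1 | T2 T2
  A -> T0 T1 | T1 T1
  B -> S A | T1 T1 | a | b
  C -> S A | a | b
  T0 -> a
  T1 -> b
  T2 -> c

Fill CYK table bottom-up:
  T[0,0] 'b' = {B,C,T1}  orig:{B,C}
  T[1,1] 'b' = {B,C,T1}  orig:{B,C}
  T[2,2] 'c' = {T2}  orig:{}
  T[0,1] 'bb' = {A,B,S}
  T[1,2] 'bc' = ∅
  T[0,2] 'bbc' = ∅

S ∉ T[0,2] ⇒ NO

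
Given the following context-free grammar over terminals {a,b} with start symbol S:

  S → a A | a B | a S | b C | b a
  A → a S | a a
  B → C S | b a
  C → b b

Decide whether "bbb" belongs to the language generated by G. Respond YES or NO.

CNF form of G:
  S -> T0 A | T0 B | T0 S | T1 C | T1 T0
  A -> T0 S | T0 T0
  B -> C S | T1 T0
  C -> T1 T1
  T0 -> a
  T1 -> b

CYK fill:
  cell(0,0) b: {T1}  orig:{}
  cell(1,1) b: {T1}  orig:{}
  cell(2,2) b: {T1}  orig:{}
  cell(0,1) bb: {C}
  cell(1,2) bb: {C}
  cell(0,2) bbb: {S}

S ∈ T[0,2] ⇒ YES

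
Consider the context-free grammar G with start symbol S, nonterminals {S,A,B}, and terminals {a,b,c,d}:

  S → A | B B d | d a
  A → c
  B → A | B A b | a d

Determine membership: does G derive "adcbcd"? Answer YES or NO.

Convert to CNF:
  S -> B X4 | T2 T1 | c
  A -> c
  B -> B X3 | T1 T2 | c
  T0 -> b
  T1 -> a
  T2 -> d
  X3 -> A T0
  X4 -> B T2

CYK table (by increasing span):
  T[0,0] 'a' = {T1}  orig:{}
  T[1,1] 'd' = {T2}  orig:{}
  T[2,2] 'c' = {A,B,S}
  T[3,3] 'b' = {T0}  orig:{}
  T[4,4] 'c' = {A,B,S}
  T[5,5] 'd' = {T2}  orig:{}
  T[0,1] 'ad' = {B}
  T[1,2] 'dc' = ∅
  T[2,3] 'cb' = {X3}  orig:{}
  T[3,4] 'bc' = ∅
  T[4,5] 'cd' = {X4}  orig:{}
  T[0,2] 'adc' = ∅
  T[1,3] 'dcb' = ∅
  T[2,4] 'cbc' = ∅
  T[3,5] 'bcd' = ∅
  T[0,3] 'adcb' = {B}
  T[1,4] 'dcbc' = ∅
  T[2,5] 'cbcd' = ∅
  T[0,4] 'adcbc' = ∅
  T[1,5] 'dcbcd' = ∅
  T[0,5] 'adcbcd' = {S}

S ∈ T[0,5] ⇒ YES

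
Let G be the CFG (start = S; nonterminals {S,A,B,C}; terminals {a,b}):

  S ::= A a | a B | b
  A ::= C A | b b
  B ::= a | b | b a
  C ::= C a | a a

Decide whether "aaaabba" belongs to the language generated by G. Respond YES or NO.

Convert to CNF:
  S -> A T1 | T1 B | b
  A -> C A | T0 T0
  B -> T0 T1 | a | b
  C -> C T1 | T1 T1
  T0 -> b
  T1 -> a

CYK table (by increasing span):
  T[0,0] 'a' = {B,T1}  orig:{B}
  T[1,1] 'a' = {B,T1}  orig:{B}
  T[2,2] 'a' = {B,T1}  orig:{B}
  T[3,3] 'a' = {B,T1}  orig:{B}
  T[4,4] 'b' = {B,S,T0}  orig:{B,S}
  T[5,5] 'b' = {B,S,T0}  orig:{B,S}
  T[6,6] 'a' = {B,T1}  orig:{B}
  T[0,1] 'aa' = {C,S}
  T[1,2] 'aa' = {C,S}
  T[2,3] 'aa' = {C,S}
  T[3,4] 'ab' = {S}
  T[4,5] 'bb' = {A}
  T[5,6] 'ba' = {B}
  T[0,2] 'aaa' = {C}
  T[1,3] 'aaa' = {C}
  T[2,4] 'aab' = ∅
  T[3,5] 'abb' = ∅
  T[4,6] 'bba' = {S}
  T[0,3] 'aaaa' = {C}
  T[1,4] 'aaab' = ∅
  T[2,5] 'aabb' = {A}
  T[3,6] 'abba' = ∅
  T[0,4] 'aaaab' = ∅
  T[1,5] 'aaabb' = {A}
  T[2,6] 'aabba' = {S}
  T[0,5] 'aaaabb' = {A}
  T[1,6] 'aaabba' = {S}
  T[0,6] 'aaaabba' = {S}

S ∈ T[0,6] ⇒ YES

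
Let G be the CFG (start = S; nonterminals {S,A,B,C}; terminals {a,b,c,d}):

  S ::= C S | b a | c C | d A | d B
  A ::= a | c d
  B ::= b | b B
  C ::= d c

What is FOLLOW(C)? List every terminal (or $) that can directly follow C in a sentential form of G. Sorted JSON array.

Compute FIRST by fixpoint:
round 1:
  A via A→a: +{a}
  A via A→c d: +{c}
  B via B→b: +{b}
  C via C→d c: +{d}
  S via S→C S: +{d}
  S via S→b a: +{b}
  S via S→c C: +{c}
  FIRST[S]={b,c,d}  FIRST[A]={a,c}  FIRST[B]={b}  FIRST[C]={d}
round 2: — fixpoint
  FIRST[S]={b,c,d}  FIRST[A]={a,c}  FIRST[B]={b}  FIRST[C]={d}

FOLLOW iteration:
initialize: $ ∈ FOLLOW(S)
pass 1:
  S→C S: FOLLOW(C) ⊇ FIRST(S) = {b,c,d}; new: +{b,c,d}
  S→c C: FOLLOW(C) ⊇ FOLLOW(S) ⊇ {$}; new: +{$}
  S→d A: FOLLOW(A) ⊇ FOLLOW(S) ⊇ {$}; new: +{$}
  S→d B: FOLLOW(B) ⊇ FOLLOW(S) ⊇ {$}; new: +{$}
  S: {$}  A: {$}  B: {$}  C: {$,b,c,d}
pass 2: done
  S: {$}  A: {$}  B: {$}  C: {$,b,c,d}

FOLLOW(C) = ["$", "b", "c", "d"]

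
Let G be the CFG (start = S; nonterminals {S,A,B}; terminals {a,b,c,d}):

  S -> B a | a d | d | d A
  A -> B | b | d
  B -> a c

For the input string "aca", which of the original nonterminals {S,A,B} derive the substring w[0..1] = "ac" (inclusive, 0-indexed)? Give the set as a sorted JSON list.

Convert to CNF:
  S -> B T0 | T0 T2 | T2 A | d
  A -> T0 T1 | b | d
  B -> T0 T1
  T0 -> a
  T1 -> c
  T2 -> d

Fill CYK table bottom-up (cells [i..j] with 0 ≤ i ≤ j ≤ 1 only):
  [0..0]={T0}  "a"  orig:{}
  [1..1]={T1}  "c"  orig:{}
  [0..1]={A,B}  "ac"

Original NTs in T[0,1] deriving "ac": ["A", "B"]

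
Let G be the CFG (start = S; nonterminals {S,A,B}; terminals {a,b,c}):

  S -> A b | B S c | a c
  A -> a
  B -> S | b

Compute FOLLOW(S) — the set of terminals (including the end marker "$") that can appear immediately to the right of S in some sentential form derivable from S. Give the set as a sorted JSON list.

FIRST sets, iterate to fixpoint:
[1]
  A via A→a: +{a}
  B via B→b: +{b}
  S via S→A b: +{a}
  S via S→B S c: +{b}
  FIRST(S)={a,b}  FIRST(A)={a}  FIRST(B)={b}
[2]
  B via B→S: +{a}
  FIRST(S)={a,b}  FIRST(A)={a}  FIRST(B)={a,b}
[3] (stable)
  FIRST(S)={a,b}  FIRST(A)={a}  FIRST(B)={a,b}

FOLLOW sets:
initialize: $ ∈ FOLLOW(S)
iter 1:
  S→A b: FOLLOW(A) ⊇ FIRST(b) = {b}; new: +{b}
  S→B S c: FOLLOW(B) ⊇ FIRST(S) = {a,b}; new: +{a,b}
  S→B S c: FOLLOW(S) ⊇ FIRST(c) = {c}; new: +{c}
  FOLLOW[S]={$,c}  FOLLOW[A]={b}  FOLLOW[B]={a,b}
iter 2:
  B→S: FOLLOW(S) ⊇ FOLLOW(B) ⊇ {a,b}; new: +{a,b}
  FOLLOW[S]={$,a,b,c}  FOLLOW[A]={b}  FOLLOW[B]={a,b}
iter 3: (no change)
  FOLLOW[S]={$,a,b,c}  FOLLOW[A]={b}  FOLLOW[B]={a,b}

FOLLOW(S) = ["$", "a", "b", "c"]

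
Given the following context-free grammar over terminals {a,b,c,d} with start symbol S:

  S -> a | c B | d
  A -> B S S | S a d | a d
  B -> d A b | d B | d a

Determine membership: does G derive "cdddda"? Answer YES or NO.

CNF form of G:
  S -> T3 B | a | d
  A -> B X4 | S X5 | T0 T1
  B -> T1 B | T1 T0 | T1 X6
  T0 -> a
  T1 -> d
  T2 -> b
  T3 -> c
  X4 -> S S
  X5 -> T0 T1
  X6 -> A T2

CYK table (by increasing span):
  cell(0,0) c: {T3}  orig:{}
  cell(1,1) d: {S,T1}  orig:{S}
  cell(2,2) d: {S,T1}  orig:{S}
  cell(3,3) d: {S,T1}  orig:{S}
  cell(4,4) d: {S,T1}  orig:{S}
  cell(5,5) a: {S,T0}  orig:{S}
  cell(0,1) cd: ∅
  cell(1,2) dd: {X4}  orig:{}
  cell(2,3) dd: {X4}  orig:{}
  cell(3,4) dd: {X4}  orig:{}
  cell(4,5) da: {B,X4}  orig:{B}
  cell(0,2) cdd: ∅
  cell(1,3) ddd: ∅
  cell(2,4) ddd: ∅
  cell(3,5) dda: {B}
  cell(0,3) cddd: ∅
  cell(1,4) dddd: ∅
  cell(2,5) ddda: {B}
  cell(0,4) cdddd: ∅
  cell(1,5) dddda: {B}
  cell(0,5) cdddda: {S}

S ∈ T[0,5] ⇒ YES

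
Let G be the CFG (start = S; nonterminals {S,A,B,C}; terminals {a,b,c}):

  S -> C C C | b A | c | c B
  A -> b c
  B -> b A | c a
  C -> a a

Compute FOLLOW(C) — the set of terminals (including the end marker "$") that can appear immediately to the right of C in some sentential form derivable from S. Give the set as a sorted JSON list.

FIRST sets, iterate to fixpoint:
pass 1:
  A via A→b c: +{b}
  B via B→b A: +{b}
  B via B→c a: +{c}
  C via C→a a: +{a}
  S via S→C C C: +{a}
  S via S→b A: +{b}
  S via S→c: +{c}
  FIRST[S]={a,b,c}  FIRST[A]={b}  FIRST[B]={b,c}  FIRST[C]={a}
pass 2: — fixpoint
  FIRST[S]={a,b,c}  FIRST[A]={b}  FIRST[B]={b,c}  FIRST[C]={a}

FOLLOW sets:
initialize: $ ∈ FOLLOW(S)
pass 1:
  S→C C C: FOLLOW(C) ⊇ FIRST(C) = {a}; new: +{a}
  S→C C C: FOLLOW(C) ⊇ FOLLOW(S) ⊇ {$}; new: +{$}
  S→b A: FOLLOW(A) ⊇ FOLLOW(S) ⊇ {$}; new: +{$}
  S→c B: FOLLOW(B) ⊇ FOLLOW(S) ⊇ {$}; new: +{$}
  S: {$}  A: {$}  B: {$}  C: {$,a}
pass 2: (stable)
  S: {$}  A: {$}  B: {$}  C: {$,a}

FOLLOW(C) = ["$", "a"]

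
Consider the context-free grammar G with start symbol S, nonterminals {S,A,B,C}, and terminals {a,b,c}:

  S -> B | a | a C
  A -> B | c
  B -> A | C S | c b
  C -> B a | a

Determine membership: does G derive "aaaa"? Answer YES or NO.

Convert to CNF:
  S -> C S | T0 T1 | T2 C | a | c
  A -> C S | T0 T1 | c
  B -> C S | T0 T1 | c
  C -> B T2 | a
  T0 -> c
  T1 -> b
  T2 -> a

CYK fill:
  cell(0,0) a: {C,S,T2}  orig:{C,S}
  cell(1,1) a: {C,S,T2}  orig:{C,S}
  cell(2,2) a: {C,S,T2}  orig:{C,S}
  cell(3,3) a: {C,S,T2}  orig:{C,S}
  cell(0,1) aa: {A,B,S}
  cell(1,2) aa: {A,B,S}
  cell(2,3) aa: {A,B,S}
  cell(0,2) aaa: {A,B,C,S}
  cell(1,3) aaa: {A,B,C,S}
  cell(0,3) aaaa: {A,B,C,S}

S ∈ T[0,3] ⇒ YES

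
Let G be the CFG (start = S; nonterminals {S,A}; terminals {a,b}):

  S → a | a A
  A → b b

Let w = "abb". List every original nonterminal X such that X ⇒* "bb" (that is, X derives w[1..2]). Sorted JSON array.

CNF form of G:
  S -> T1 A | a
  A -> T0 T0
  T0 -> b
  T1 -> a

CYK fill — only the sub-triangle for w[1..2]:
  cell(1,1) b: {T0}  orig:{}
  cell(2,2) b: {T0}  orig:{}
  cell(1,2) bb: {A}

Original NTs in T[1,2] deriving "bb": ["A"]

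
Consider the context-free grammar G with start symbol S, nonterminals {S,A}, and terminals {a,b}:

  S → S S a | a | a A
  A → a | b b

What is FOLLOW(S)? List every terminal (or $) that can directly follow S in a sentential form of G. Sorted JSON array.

FIRST sets, iterate to fixpoint:
[1]
  A via A→a: +{a}
  A via A→b b: +{b}
  S via S→a: +{a}
  FIRST(S)={a}  FIRST(A)={a,b}
[2] (stable)
  FIRST(S)={a}  FIRST(A)={a,b}

FOLLOW iteration:
FOLLOW(S) := {$}
pass 1:
  S→S S a: FOLLOW(S) ⊇ FIRST(S) = {a}; new: +{a}
  S→a A: FOLLOW(A) ⊇ FOLLOW(S) ⊇ {$,a}; new: +{$,a}
  FOLLOW(S)={$,a}  FOLLOW(A)={$,a}
pass 2: (stable)
  FOLLOW(S)={$,a}  FOLLOW(A)={$,a}

FOLLOW(S) = ["$", "a"]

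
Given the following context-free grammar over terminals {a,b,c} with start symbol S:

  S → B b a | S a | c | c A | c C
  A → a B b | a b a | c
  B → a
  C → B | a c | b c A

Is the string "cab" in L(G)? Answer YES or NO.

CNF form of G:
  S -> B X6 | S T0 | T2 A | T2 C | c
  A -> T0 X3 | T0 X4 | c
  B -> a
  C -> T0 T2 | T1 X5 | a
  T0 -> a
  T1 -> b
  T2 -> c
  X3 -> B T1
  X4 -> T1 T0
  X5 -> T2 A
  X6 -> T1 T0

Fill CYK table bottom-up:
  [0..0]={A,S,T2}  "c"  orig:{A,S}
  [1..1]={B,C,T0}  "a"  orig:{B,C}
  [2..2]={T1}  "b"  orig:{}
  [0..1]={S}  "ca"
  [1..2]={X3}  "ab"  orig:{}
  [0..2]=∅  "cab"

S ∉ T[0,2] ⇒ NO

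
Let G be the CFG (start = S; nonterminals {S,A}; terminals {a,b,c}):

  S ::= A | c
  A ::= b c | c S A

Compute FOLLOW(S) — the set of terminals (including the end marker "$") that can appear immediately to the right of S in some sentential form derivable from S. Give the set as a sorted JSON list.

FIRST iteration:
iter 1:
  A via A→b c: +{b}
  A via A→c S A: +{c}
  S via S→A: +{b,c}
  FIRST[S]={b,c}  FIRST[A]={b,c}
iter 2: — fixpoint
  FIRST[S]={b,c}  FIRST[A]={b,c}

Compute FOLLOW by fixpoint:
FOLLOW(S) := {$}
[1]
  A→c S A: FOLLOW(S) ⊇ FIRST(A) = {b,c}; new: +{b,c}
  S→A: FOLLOW(A) ⊇ FOLLOW(S) ⊇ {$,b,c}; new: +{$,b,c}
  FOLLOW[S]={$,b,c}  FOLLOW[A]={$,b,c}
[2] (no change)
  FOLLOW[S]={$,b,c}  FOLLOW[A]={$,b,c}

FOLLOW(S) = ["$", "b", "c"]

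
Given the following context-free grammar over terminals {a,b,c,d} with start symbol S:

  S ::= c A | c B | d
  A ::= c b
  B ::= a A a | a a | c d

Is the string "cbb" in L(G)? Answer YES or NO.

Convert to CNF:
  S -> T0 A | T0 B | d
  A -> T0 T1
  B -> T0 T3 | T2 T2 | T2 X4
  T0 -> c
  T1 -> b
  T2 -> a
  T3 -> d
  X4 -> A T2

CYK table (by increasing span):
  T[0,0] 'c' = {T0}  orig:{}
  T[1,1] 'b' = {T1}  orig:{}
  T[2,2] 'b' = {T1}  orig:{}
  T[0,1] 'cb' = {A}
  T[1,2] 'bb' = ∅
  T[0,2] 'cbb' = ∅

S ∉ T[0,2] ⇒ NO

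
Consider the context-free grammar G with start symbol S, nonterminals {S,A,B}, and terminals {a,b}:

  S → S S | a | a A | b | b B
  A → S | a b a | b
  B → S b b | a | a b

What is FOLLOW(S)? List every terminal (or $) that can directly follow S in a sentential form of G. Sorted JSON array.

Compute FIRST by fixpoint:
round 1:
  A via A→a b a: +{a}
  A via A→b: +{b}
  B via B→a: +{a}
  S via S→a: +{a}
  S via S→b: +{b}
  FIRST(S)={a,b}  FIRST(A)={a,b}  FIRST(B)={a}
round 2:
  B via B→S b b: +{b}
  FIRST(S)={a,b}  FIRST(A)={a,b}  FIRST(B)={a,b}
round 3: (stable)
  FIRST(S)={a,b}  FIRST(A)={a,b}  FIRST(B)={a,b}

Compute FOLLOW by fixpoint:
initialize: $ ∈ FOLLOW(S)
iter 1:
  B→S b b: FOLLOW(S) ⊇ FIRST(b) = {b}; new: +{b}
  S→S S: FOLLOW(S) ⊇ FIRST(S) = {a,b}; new: +{a}
  S→a A: FOLLOW(A) ⊇ FOLLOW(S) ⊇ {$,a,b}; new: +{$,a,b}
  S→b B: FOLLOW(B) ⊇ FOLLOW(S) ⊇ {$,a,b}; new: +{$,a,b}
  S: {$,a,b}  A: {$,a,b}  B: {$,a,b}
iter 2: (stable)
  S: {$,a,b}  A: {$,a,b}  B: {$,a,b}

FOLLOW(S) = ["$", "a", "b"]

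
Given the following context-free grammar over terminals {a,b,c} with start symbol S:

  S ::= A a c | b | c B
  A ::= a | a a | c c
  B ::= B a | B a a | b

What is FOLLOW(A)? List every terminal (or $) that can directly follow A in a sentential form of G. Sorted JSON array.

Compute FIRST by fixpoint:
iter 1:
  A via A→a: +{a}
  A via A→c c: +{c}
  B via B→b: +{b}
  S via S→A a c: +{a,c}
  S via S→b: +{b}
  FIRST(S)={a,b,c}  FIRST(A)={a,c}  FIRST(B)={b}
iter 2: (no change)
  FIRST(S)={a,b,c}  FIRST(A)={a,c}  FIRST(B)={b}

Compute FOLLOW by fixpoint:
FOLLOW(S) := {$}
[1]
  B→B a: FOLLOW(B) ⊇ FIRST(a) = {a}; new: +{a}
  S→A a c: FOLLOW(A) ⊇ FIRST(a) = {a}; new: +{a}
  S→c B: FOLLOW(B) ⊇ FOLLOW(S) ⊇ {$}; new: +{$}
  S: {$}  A: {a}  B: {$,a}
[2] (no change)
  S: {$}  A: {a}  B: {$,a}

FOLLOW(A) = ["a"]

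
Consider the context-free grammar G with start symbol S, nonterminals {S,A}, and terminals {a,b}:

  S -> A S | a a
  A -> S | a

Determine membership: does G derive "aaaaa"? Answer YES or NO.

Convert to CNF:
  S -> A S | T0 T0
  A -> A S | T0 T0 | a
  T0 -> a

Fill CYK table bottom-up:
  [0..0]={A,T0}  "a"  orig:{A}
  [1..1]={A,T0}  "a"  orig:{A}
  [2..2]={A,T0}  "a"  orig:{A}
  [3..3]={A,T0}  "a"  orig:{A}
  [4..4]={A,T0}  "a"  orig:{A}
  [0..1]={A,S}  "aa"
  [1..2]={A,S}  "aa"
  [2..3]={A,S}  "aa"
  [3..4]={A,S}  "aa"
  [0..2]={A,S}  "aaa"
  [1..3]={A,S}  "aaa"
  [2..4]={A,S}  "aaa"
  [0..3]={A,S}  "aaaa"
  [1..4]={A,S}  "aaaa"
  [0..4]={A,S}  "aaaaa"

S ∈ T[0,4] ⇒ YES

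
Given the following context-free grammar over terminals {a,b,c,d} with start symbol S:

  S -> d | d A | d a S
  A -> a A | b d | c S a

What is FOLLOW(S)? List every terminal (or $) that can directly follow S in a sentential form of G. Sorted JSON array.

Compute FIRST by fixpoint:
round 1:
  A via A→a A: +{a}
  A via A→b d: +{b}
  A via A→c S a: +{c}
  S via S→d: +{d}
  S: {d}  A: {a,b,c}
round 2: done
  S: {d}  A: {a,b,c}

FOLLOW sets:
seed FOLLOW(S) with $
[1]
  A→c S a: FOLLOW(S) ⊇ FIRST(a) = {a}; new: +{a}
  S→d A: FOLLOW(A) ⊇ FOLLOW(S) ⊇ {$,a}; new: +{$,a}
  FOLLOW[S]={$,a}  FOLLOW[A]={$,a}
[2] — fixpoint
  FOLLOW[S]={$,a}  FOLLOW[A]={$,a}

FOLLOW(S) = ["$", "a"]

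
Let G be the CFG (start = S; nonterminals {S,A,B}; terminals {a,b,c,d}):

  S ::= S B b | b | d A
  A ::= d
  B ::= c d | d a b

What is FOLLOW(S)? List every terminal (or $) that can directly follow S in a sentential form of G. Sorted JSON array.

FIRST iteration:
iter 1:
  A via A→d: +{d}
  B via B→c d: +{c}
  B via B→d a b: +{d}
  S via S→b: +{b}
  S via S→d A: +{d}
  FIRST[S]={b,d}  FIRST[A]={d}  FIRST[B]={c,d}
iter 2: (no change)
  FIRST[S]={b,d}  FIRST[A]={d}  FIRST[B]={c,d}

Compute FOLLOW by fixpoint:
seed FOLLOW(S) with $
iter 1:
  S→S B b: FOLLOW(S) ⊇ FIRST(B) = {c,d}; new: +{c,d}
  S→S B b: FOLLOW(B) ⊇ FIRST(b) = {b}; new: +{b}
  S→d A: FOLLOW(A) ⊇ FOLLOW(S) ⊇ {$,c,d}; new: +{$,c,d}
  FOLLOW(S)={$,c,d}  FOLLOW(A)={$,c,d}  FOLLOW(B)={b}
iter 2: done
  FOLLOW(S)={$,c,d}  FOLLOW(A)={$,c,d}  FOLLOW(B)={b}

FOLLOW(S) = ["$", "c", "d"]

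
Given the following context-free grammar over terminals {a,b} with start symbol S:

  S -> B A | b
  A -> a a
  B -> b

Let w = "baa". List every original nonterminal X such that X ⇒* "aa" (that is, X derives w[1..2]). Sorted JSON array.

Convert to CNF:
  S -> B A | b
  A -> T0 T0
  B -> b
  T0 -> a

CYK table (by increasing span), restricted to cells inside w[1..2]:
  [1..1]={T0}  "a"  orig:{}
  [2..2]={T0}  "a"  orig:{}
  [1..2]={A}  "aa"

Original NTs in T[1,2] deriving "aa": ["A"]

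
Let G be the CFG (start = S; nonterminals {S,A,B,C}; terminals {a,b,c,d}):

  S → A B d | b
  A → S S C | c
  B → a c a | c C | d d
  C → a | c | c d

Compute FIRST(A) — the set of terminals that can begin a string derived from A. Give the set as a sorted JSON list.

FIRST iteration:
round 1:
  A via A→c: +{c}
  B via B→a c a: +{a}
  B via B→c C: +{c}
  B via B→d d: +{d}
  C via C→a: +{a}
  C via C→c: +{c}
  S via S→A B d: +{c}
  S via S→b: +{b}
  FIRST(S)={b,c}  FIRST(A)={c}  FIRST(B)={a,c,d}  FIRST(C)={a,c}
round 2:
  A via A→S S C: +{b}
  FIRST(S)={b,c}  FIRST(A)={b,c}  FIRST(B)={a,c,d}  FIRST(C)={a,c}
round 3: — fixpoint
  FIRST(S)={b,c}  FIRST(A)={b,c}  FIRST(B)={a,c,d}  FIRST(C)={a,c}

FIRST(A) = ["b", "c"]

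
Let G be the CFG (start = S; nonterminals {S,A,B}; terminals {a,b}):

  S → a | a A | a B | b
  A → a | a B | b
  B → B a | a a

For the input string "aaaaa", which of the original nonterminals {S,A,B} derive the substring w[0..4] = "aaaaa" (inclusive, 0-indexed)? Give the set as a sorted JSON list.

CNF form of G:
  S -> T0 A | T0 B | a | b
  A -> T0 B | a | b
  B -> B T0 | T0 T0
  T0 -> a

Fill CYK table bottom-up — only the sub-triangle for w[0..4]:
  [0..0]={A,S,T0}  "a"  orig:{A,S}
  [1..1]={A,S,T0}  "a"  orig:{A,S}
  [2..2]={A,S,T0}  "a"  orig:{A,S}
  [3..3]={A,S,T0}  "a"  orig:{A,S}
  [4..4]={A,S,T0}  "a"  orig:{A,S}
  [0..1]={B,S}  "aa"
  [1..2]={B,S}  "aa"
  [2..3]={B,S}  "aa"
  [3..4]={B,S}  "aa"
  [0..2]={A,B,S}  "aaa"
  [1..3]={A,B,S}  "aaa"
  [2..4]={A,B,S}  "aaa"
  [0..3]={A,B,S}  "aaaa"
  [1..4]={A,B,S}  "aaaa"
  [0..4]={A,B,S}  "aaaaa"

Original NTs in T[0,4] deriving "aaaaa": ["A", "B", "S"]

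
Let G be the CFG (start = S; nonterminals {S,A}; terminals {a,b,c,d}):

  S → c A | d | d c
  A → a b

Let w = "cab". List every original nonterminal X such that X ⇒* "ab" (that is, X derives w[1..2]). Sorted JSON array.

CNF form of G:
  S -> T2 A | T3 T2 | d
  A -> T0 T1
  T0 -> a
  T1 -> b
  T2 -> c
  T3 -> d

Fill CYK table bottom-up (cells [i..j] with 1 ≤ i ≤ j ≤ 2 only):
  T[1,1] 'a' = {T0}  orig:{}
  T[2,2] 'b' = {T1}  orig:{}
  T[1,2] 'ab' = {A}

Original NTs in T[1,2] deriving "ab": ["A"]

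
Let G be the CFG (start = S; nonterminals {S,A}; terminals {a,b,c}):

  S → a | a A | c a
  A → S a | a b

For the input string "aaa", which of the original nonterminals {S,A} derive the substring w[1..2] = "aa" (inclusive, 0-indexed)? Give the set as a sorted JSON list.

CNF form of G:
  S -> T0 A | T2 T0 | a
  A -> S T0 | T0 T1
  T0 -> a
  T1 -> b
  T2 -> c

CYK table (by increasing span) — only the sub-triangle for w[1..2]:
  cell(1,1) a: {S,T0}  orig:{S}
  cell(2,2) a: {S,T0}  orig:{S}
  cell(1,2) aa: {A}

Original NTs in T[1,2] deriving "aa": ["A"]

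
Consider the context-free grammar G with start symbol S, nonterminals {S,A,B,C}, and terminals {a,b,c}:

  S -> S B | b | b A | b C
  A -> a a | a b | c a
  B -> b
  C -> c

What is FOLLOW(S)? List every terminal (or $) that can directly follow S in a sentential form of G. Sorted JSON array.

Compute FIRST by fixpoint:
iter 1:
  A via A→a a: +{a}
  A via A→c a: +{c}
  B via B→b: +{b}
  C via C→c: +{c}
  S via S→b: +{b}
  S: {b}  A: {a,c}  B: {b}  C: {c}
iter 2: done
  S: {b}  A: {a,c}  B: {b}  C: {c}

FOLLOW sets:
initialize: $ ∈ FOLLOW(S)
pass 1:
  S→S B: FOLLOW(S) ⊇ FIRST(B) = {b}; new: +{b}
  S→S B: FOLLOW(B) ⊇ FOLLOW(S) ⊇ {$,b}; new: +{$,b}
  S→b A: FOLLOW(A) ⊇ FOLLOW(S) ⊇ {$,b}; new: +{$,b}
  S→b C: FOLLOW(C) ⊇ FOLLOW(S) ⊇ {$,b}; new: +{$,b}
  S: {$,b}  A: {$,b}  B: {$,b}  C: {$,b}
pass 2: (stable)
  S: {$,b}  A: {$,b}  B: {$,b}  C: {$,b}

FOLLOW(S) = ["$", "b"]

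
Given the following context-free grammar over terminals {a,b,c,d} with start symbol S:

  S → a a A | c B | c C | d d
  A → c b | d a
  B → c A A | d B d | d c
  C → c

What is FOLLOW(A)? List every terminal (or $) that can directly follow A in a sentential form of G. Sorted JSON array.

FIRST sets, iterate to fixpoint:
iter 1:
  A via A→c b: +{c}
  A via A→d a: +{d}
  B via B→c A A: +{c}
  B via B→d B d: +{d}
  C via C→c: +{c}
  S via S→a a A: +{a}
  S via S→c B: +{c}
  S via S→d d: +{d}
  FIRST[S]={a,c,d}  FIRST[A]={c,d}  FIRST[B]={c,d}  FIRST[C]={c}
iter 2: done
  FIRST[S]={a,c,d}  FIRST[A]={c,d}  FIRST[B]={c,d}  FIRST[C]={c}

FOLLOW sets:
FOLLOW(S) := {$}
pass 1:
  B→c A A: FOLLOW(A) ⊇ FIRST(A) = {c,d}; new: +{c,d}
  B→d B d: FOLLOW(B) ⊇ FIRST(d) = {d}; new: +{d}
  S→a a A: FOLLOW(A) ⊇ FOLLOW(S) ⊇ {$}; new: +{$}
  S→c B: FOLLOW(B) ⊇ FOLLOW(S) ⊇ {$}; new: +{$}
  S→c C: FOLLOW(C) ⊇ FOLLOW(S) ⊇ {$}; new: +{$}
  S: {$}  A: {$,c,d}  B: {$,d}  C: {$}
pass 2: (no change)
  S: {$}  A: {$,c,d}  B: {$,d}  C: {$}

FOLLOW(A) = ["$", "c", "d"]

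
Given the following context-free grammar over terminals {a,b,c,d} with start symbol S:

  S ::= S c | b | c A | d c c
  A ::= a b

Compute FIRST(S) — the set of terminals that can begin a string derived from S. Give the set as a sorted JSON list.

FIRST sets, iterate to fixpoint:
[1]
  A via A→a b: +{a}
  S via S→b: +{b}
  S via S→c A: +{c}
  S via S→d c c: +{d}
  FIRST[S]={b,c,d}  FIRST[A]={a}
[2] (stable)
  FIRST[S]={b,c,d}  FIRST[A]={a}

FIRST(S) = ["b", "c", "d"]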